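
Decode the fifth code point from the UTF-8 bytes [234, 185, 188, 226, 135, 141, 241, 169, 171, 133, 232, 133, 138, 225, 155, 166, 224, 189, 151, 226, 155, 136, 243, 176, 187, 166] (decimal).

U+16E6

Offset 0: leading byte 0xEA = 11101010 → 3-byte char #1 = EA B9 BC.
Offset 3: leading byte 0xE2 = 11100010 → 3-byte char #2 = E2 87 8D.
Offset 6: leading byte 0xF1 = 11110001 → 4-byte char #3 = F1 A9 AB 85.
Offset 10: leading byte 0xE8 = 11101000 → 3-byte char #4 = E8 85 8A.
Offset 13: leading byte 0xE1 = 11100001 → 3-byte char #5 = E1 9B A6.
Leading byte 0xE1 = 11100001 matches 1110xxxx → 3-byte sequence.
Byte 1: 0xE1 = 11100001, payload 0001 (4 bits).
Byte 2: 0x9B = 10011011 (10xxxxxx ✓), payload 011011.
Byte 3: 0xA6 = 10100110 (10xxxxxx ✓), payload 100110.
Concatenate: 0001011011100110 = 0x16E6 (16 bits → U+16E6).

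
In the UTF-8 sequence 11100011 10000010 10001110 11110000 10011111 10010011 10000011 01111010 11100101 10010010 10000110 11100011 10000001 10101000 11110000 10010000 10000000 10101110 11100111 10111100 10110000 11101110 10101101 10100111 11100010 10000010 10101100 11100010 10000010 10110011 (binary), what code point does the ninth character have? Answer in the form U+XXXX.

U+20AC

Offset 0: leading byte 0xE3 = 11100011 → 3-byte char #1 = E3 82 8E.
Offset 3: leading byte 0xF0 = 11110000 → 4-byte char #2 = F0 9F 93 83.
Offset 7: leading byte 0x7A = 01111010 → 1-byte char #3 = 7A.
Offset 8: leading byte 0xE5 = 11100101 → 3-byte char #4 = E5 92 86.
Offset 11: leading byte 0xE3 = 11100011 → 3-byte char #5 = E3 81 A8.
Offset 14: leading byte 0xF0 = 11110000 → 4-byte char #6 = F0 90 80 AE.
Offset 18: leading byte 0xE7 = 11100111 → 3-byte char #7 = E7 BC B0.
Offset 21: leading byte 0xEE = 11101110 → 3-byte char #8 = EE AD A7.
Offset 24: leading byte 0xE2 = 11100010 → 3-byte char #9 = E2 82 AC.
Leading byte 0xE2 = 11100010 matches 1110xxxx → 3-byte sequence.
Byte 1: 0xE2 = 11100010, payload 0010 (4 bits).
Byte 2: 0x82 = 10000010 (10xxxxxx ✓), payload 000010.
Byte 3: 0xAC = 10101100 (10xxxxxx ✓), payload 101100.
Concatenate: 0010000010101100 = 0x20AC (16 bits → U+20AC).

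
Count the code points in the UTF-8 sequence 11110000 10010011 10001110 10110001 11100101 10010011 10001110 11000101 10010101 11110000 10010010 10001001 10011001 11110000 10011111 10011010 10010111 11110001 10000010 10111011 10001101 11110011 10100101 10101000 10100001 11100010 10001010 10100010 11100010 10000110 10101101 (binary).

Byte at offset 0: 0xF0 = 11110000 → 4-byte char (#1). Advance 4.
Byte at offset 4: 0xE5 = 11100101 → 3-byte char (#2). Advance 3.
Byte at offset 7: 0xC5 = 11000101 → 2-byte char (#3). Advance 2.
Byte at offset 9: 0xF0 = 11110000 → 4-byte char (#4). Advance 4.
Byte at offset 13: 0xF0 = 11110000 → 4-byte char (#5). Advance 4.
Byte at offset 17: 0xF1 = 11110001 → 4-byte char (#6). Advance 4.
Byte at offset 21: 0xF3 = 11110011 → 4-byte char (#7). Advance 4.
Byte at offset 25: 0xE2 = 11100010 → 3-byte char (#8). Advance 3.
Byte at offset 28: 0xE2 = 11100010 → 3-byte char (#9). Advance 3.
Reached end at offset 31 after 9 code points.

9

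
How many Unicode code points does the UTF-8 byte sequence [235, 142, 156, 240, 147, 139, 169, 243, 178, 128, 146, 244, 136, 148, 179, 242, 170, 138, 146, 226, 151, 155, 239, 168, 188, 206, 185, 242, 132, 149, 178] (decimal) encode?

Byte at offset 0: 0xEB = 11101011 → 3-byte char (#1). Advance 3.
Byte at offset 3: 0xF0 = 11110000 → 4-byte char (#2). Advance 4.
Byte at offset 7: 0xF3 = 11110011 → 4-byte char (#3). Advance 4.
Byte at offset 11: 0xF4 = 11110100 → 4-byte char (#4). Advance 4.
Byte at offset 15: 0xF2 = 11110010 → 4-byte char (#5). Advance 4.
Byte at offset 19: 0xE2 = 11100010 → 3-byte char (#6). Advance 3.
Byte at offset 22: 0xEF = 11101111 → 3-byte char (#7). Advance 3.
Byte at offset 25: 0xCE = 11001110 → 2-byte char (#8). Advance 2.
Byte at offset 27: 0xF2 = 11110010 → 4-byte char (#9). Advance 4.
Reached end at offset 31 after 9 code points.

9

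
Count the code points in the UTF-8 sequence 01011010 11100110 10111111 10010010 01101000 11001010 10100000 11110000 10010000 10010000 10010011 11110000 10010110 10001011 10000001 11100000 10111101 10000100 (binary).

Byte at offset 0: 0x5A = 01011010 → 1-byte char (#1). Advance 1.
Byte at offset 1: 0xE6 = 11100110 → 3-byte char (#2). Advance 3.
Byte at offset 4: 0x68 = 01101000 → 1-byte char (#3). Advance 1.
Byte at offset 5: 0xCA = 11001010 → 2-byte char (#4). Advance 2.
Byte at offset 7: 0xF0 = 11110000 → 4-byte char (#5). Advance 4.
Byte at offset 11: 0xF0 = 11110000 → 4-byte char (#6). Advance 4.
Byte at offset 15: 0xE0 = 11100000 → 3-byte char (#7). Advance 3.
Reached end at offset 18 after 7 code points.

7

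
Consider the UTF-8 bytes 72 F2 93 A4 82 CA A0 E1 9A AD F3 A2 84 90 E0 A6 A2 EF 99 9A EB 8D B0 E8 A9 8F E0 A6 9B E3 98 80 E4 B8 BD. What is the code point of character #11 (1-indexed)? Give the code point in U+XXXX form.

U+3600

Offset 0: leading byte 0x72 = 01110010 → 1-byte char #1 = 72.
Offset 1: leading byte 0xF2 = 11110010 → 4-byte char #2 = F2 93 A4 82.
Offset 5: leading byte 0xCA = 11001010 → 2-byte char #3 = CA A0.
Offset 7: leading byte 0xE1 = 11100001 → 3-byte char #4 = E1 9A AD.
Offset 10: leading byte 0xF3 = 11110011 → 4-byte char #5 = F3 A2 84 90.
Offset 14: leading byte 0xE0 = 11100000 → 3-byte char #6 = E0 A6 A2.
Offset 17: leading byte 0xEF = 11101111 → 3-byte char #7 = EF 99 9A.
Offset 20: leading byte 0xEB = 11101011 → 3-byte char #8 = EB 8D B0.
Offset 23: leading byte 0xE8 = 11101000 → 3-byte char #9 = E8 A9 8F.
Offset 26: leading byte 0xE0 = 11100000 → 3-byte char #10 = E0 A6 9B.
Offset 29: leading byte 0xE3 = 11100011 → 3-byte char #11 = E3 98 80.
Leading byte 0xE3 = 11100011 matches 1110xxxx → 3-byte sequence.
Byte 1: 0xE3 = 11100011, payload 0011 (4 bits).
Byte 2: 0x98 = 10011000 (10xxxxxx ✓), payload 011000.
Byte 3: 0x80 = 10000000 (10xxxxxx ✓), payload 000000.
Concatenate: 0011011000000000 = 0x3600 (16 bits → U+3600).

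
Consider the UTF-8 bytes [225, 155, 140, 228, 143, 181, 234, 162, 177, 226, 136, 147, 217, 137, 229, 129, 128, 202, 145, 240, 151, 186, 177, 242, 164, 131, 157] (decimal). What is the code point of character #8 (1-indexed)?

U+17EB1

Offset 0: leading byte 0xE1 = 11100001 → 3-byte char #1 = E1 9B 8C.
Offset 3: leading byte 0xE4 = 11100100 → 3-byte char #2 = E4 8F B5.
Offset 6: leading byte 0xEA = 11101010 → 3-byte char #3 = EA A2 B1.
Offset 9: leading byte 0xE2 = 11100010 → 3-byte char #4 = E2 88 93.
Offset 12: leading byte 0xD9 = 11011001 → 2-byte char #5 = D9 89.
Offset 14: leading byte 0xE5 = 11100101 → 3-byte char #6 = E5 81 80.
Offset 17: leading byte 0xCA = 11001010 → 2-byte char #7 = CA 91.
Offset 19: leading byte 0xF0 = 11110000 → 4-byte char #8 = F0 97 BA B1.
Leading byte 0xF0 = 11110000 matches 11110xxx → 4-byte sequence.
Byte 1: 0xF0 = 11110000, payload 000 (3 bits).
Byte 2: 0x97 = 10010111 (10xxxxxx ✓), payload 010111.
Byte 3: 0xBA = 10111010 (10xxxxxx ✓), payload 111010.
Byte 4: 0xB1 = 10110001 (10xxxxxx ✓), payload 110001.
Concatenate: 000010111111010110001 = 0x17EB1 (21 bits → U+17EB1).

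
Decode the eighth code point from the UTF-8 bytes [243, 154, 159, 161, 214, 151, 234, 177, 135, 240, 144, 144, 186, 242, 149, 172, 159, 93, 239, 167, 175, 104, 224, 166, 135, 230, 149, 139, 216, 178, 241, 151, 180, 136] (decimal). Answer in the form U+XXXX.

Offset 0: leading byte 0xF3 = 11110011 → 4-byte char #1 = F3 9A 9F A1.
Offset 4: leading byte 0xD6 = 11010110 → 2-byte char #2 = D6 97.
Offset 6: leading byte 0xEA = 11101010 → 3-byte char #3 = EA B1 87.
Offset 9: leading byte 0xF0 = 11110000 → 4-byte char #4 = F0 90 90 BA.
Offset 13: leading byte 0xF2 = 11110010 → 4-byte char #5 = F2 95 AC 9F.
Offset 17: leading byte 0x5D = 01011101 → 1-byte char #6 = 5D.
Offset 18: leading byte 0xEF = 11101111 → 3-byte char #7 = EF A7 AF.
Offset 21: leading byte 0x68 = 01101000 → 1-byte char #8 = 68.
Leading byte 0x68 = 01101000 matches 0xxxxxxx → 1-byte sequence.
Byte 1: 0x68 = 01101000, payload 1101000 (7 bits).
Concatenate: 1101000 = 0x68 (7 bits → U+0068).

U+0068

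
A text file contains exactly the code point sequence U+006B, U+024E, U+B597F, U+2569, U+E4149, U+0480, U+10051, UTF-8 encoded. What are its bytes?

U+006B: 1-byte form → 6B.
U+024E: 2-byte form → C9 8E.
U+B597F: 4-byte form → F2 B5 A5 BF.
U+2569: 3-byte form → E2 95 A9.
U+E4149: 4-byte form → F3 A4 85 89.
U+0480: 2-byte form → D2 80.
U+10051: 4-byte form → F0 90 81 91.
Concatenated (20 bytes): 6B C9 8E F2 B5 A5 BF E2 95 A9 F3 A4 85 89 D2 80 F0 90 81 91.

6B C9 8E F2 B5 A5 BF E2 95 A9 F3 A4 85 89 D2 80 F0 90 81 91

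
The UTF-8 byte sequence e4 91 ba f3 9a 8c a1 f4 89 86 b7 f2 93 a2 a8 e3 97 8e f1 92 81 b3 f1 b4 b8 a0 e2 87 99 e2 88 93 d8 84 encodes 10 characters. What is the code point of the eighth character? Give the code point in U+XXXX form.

U+21D9

Offset 0: leading byte 0xE4 = 11100100 → 3-byte char #1 = E4 91 BA.
Offset 3: leading byte 0xF3 = 11110011 → 4-byte char #2 = F3 9A 8C A1.
Offset 7: leading byte 0xF4 = 11110100 → 4-byte char #3 = F4 89 86 B7.
Offset 11: leading byte 0xF2 = 11110010 → 4-byte char #4 = F2 93 A2 A8.
Offset 15: leading byte 0xE3 = 11100011 → 3-byte char #5 = E3 97 8E.
Offset 18: leading byte 0xF1 = 11110001 → 4-byte char #6 = F1 92 81 B3.
Offset 22: leading byte 0xF1 = 11110001 → 4-byte char #7 = F1 B4 B8 A0.
Offset 26: leading byte 0xE2 = 11100010 → 3-byte char #8 = E2 87 99.
Leading byte 0xE2 = 11100010 matches 1110xxxx → 3-byte sequence.
Byte 1: 0xE2 = 11100010, payload 0010 (4 bits).
Byte 2: 0x87 = 10000111 (10xxxxxx ✓), payload 000111.
Byte 3: 0x99 = 10011001 (10xxxxxx ✓), payload 011001.
Concatenate: 0010000111011001 = 0x21D9 (16 bits → U+21D9).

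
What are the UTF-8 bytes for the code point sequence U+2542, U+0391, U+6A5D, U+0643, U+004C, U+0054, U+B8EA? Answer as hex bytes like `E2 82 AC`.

E2 95 82 CE 91 E6 A9 9D D9 83 4C 54 EB A3 AA

U+2542: 3-byte form → E2 95 82.
U+0391: 2-byte form → CE 91.
U+6A5D: 3-byte form → E6 A9 9D.
U+0643: 2-byte form → D9 83.
U+004C: 1-byte form → 4C.
U+0054: 1-byte form → 54.
U+B8EA: 3-byte form → EB A3 AA.
Concatenated (15 bytes): E2 95 82 CE 91 E6 A9 9D D9 83 4C 54 EB A3 AA.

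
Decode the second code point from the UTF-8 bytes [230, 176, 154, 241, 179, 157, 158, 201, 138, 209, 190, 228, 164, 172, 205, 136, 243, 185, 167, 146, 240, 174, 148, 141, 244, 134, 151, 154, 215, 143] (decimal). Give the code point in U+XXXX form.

U+7375E

Offset 0: leading byte 0xE6 = 11100110 → 3-byte char #1 = E6 B0 9A.
Offset 3: leading byte 0xF1 = 11110001 → 4-byte char #2 = F1 B3 9D 9E.
Leading byte 0xF1 = 11110001 matches 11110xxx → 4-byte sequence.
Byte 1: 0xF1 = 11110001, payload 001 (3 bits).
Byte 2: 0xB3 = 10110011 (10xxxxxx ✓), payload 110011.
Byte 3: 0x9D = 10011101 (10xxxxxx ✓), payload 011101.
Byte 4: 0x9E = 10011110 (10xxxxxx ✓), payload 011110.
Concatenate: 001110011011101011110 = 0x7375E (21 bits → U+7375E).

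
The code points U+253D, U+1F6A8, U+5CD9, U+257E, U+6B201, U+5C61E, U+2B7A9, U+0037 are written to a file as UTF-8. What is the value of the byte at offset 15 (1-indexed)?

0xAB

1-indexed offset 15 is 0-indexed offset 14.
U+253D → 3-byte form E2 94 BD at offsets 0–2.
U+1F6A8 → 4-byte form F0 9F 9A A8 at offsets 3–6.
U+5CD9 → 3-byte form E5 B3 99 at offsets 7–9.
U+257E → 3-byte form E2 95 BE at offsets 10–12.
U+6B201 → 4-byte form F1 AB 88 81 at offsets 13–16.
Offset 14 falls in char 5's range; it's byte 2 of F1 AB 88 81 = 0xAB.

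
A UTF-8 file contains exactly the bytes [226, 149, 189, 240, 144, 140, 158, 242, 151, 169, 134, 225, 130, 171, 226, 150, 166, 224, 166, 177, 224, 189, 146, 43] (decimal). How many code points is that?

8

Byte at offset 0: 0xE2 = 11100010 → 3-byte char (#1). Advance 3.
Byte at offset 3: 0xF0 = 11110000 → 4-byte char (#2). Advance 4.
Byte at offset 7: 0xF2 = 11110010 → 4-byte char (#3). Advance 4.
Byte at offset 11: 0xE1 = 11100001 → 3-byte char (#4). Advance 3.
Byte at offset 14: 0xE2 = 11100010 → 3-byte char (#5). Advance 3.
Byte at offset 17: 0xE0 = 11100000 → 3-byte char (#6). Advance 3.
Byte at offset 20: 0xE0 = 11100000 → 3-byte char (#7). Advance 3.
Byte at offset 23: 0x2B = 00101011 → 1-byte char (#8). Advance 1.
Reached end at offset 24 after 8 code points.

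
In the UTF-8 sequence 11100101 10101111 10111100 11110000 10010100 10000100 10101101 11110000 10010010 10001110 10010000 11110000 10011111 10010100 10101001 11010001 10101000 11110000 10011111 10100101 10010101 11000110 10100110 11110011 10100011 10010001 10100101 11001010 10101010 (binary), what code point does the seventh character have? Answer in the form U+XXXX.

Offset 0: leading byte 0xE5 = 11100101 → 3-byte char #1 = E5 AF BC.
Offset 3: leading byte 0xF0 = 11110000 → 4-byte char #2 = F0 94 84 AD.
Offset 7: leading byte 0xF0 = 11110000 → 4-byte char #3 = F0 92 8E 90.
Offset 11: leading byte 0xF0 = 11110000 → 4-byte char #4 = F0 9F 94 A9.
Offset 15: leading byte 0xD1 = 11010001 → 2-byte char #5 = D1 A8.
Offset 17: leading byte 0xF0 = 11110000 → 4-byte char #6 = F0 9F A5 95.
Offset 21: leading byte 0xC6 = 11000110 → 2-byte char #7 = C6 A6.
Leading byte 0xC6 = 11000110 matches 110xxxxx → 2-byte sequence.
Byte 1: 0xC6 = 11000110, payload 00110 (5 bits).
Byte 2: 0xA6 = 10100110 (10xxxxxx ✓), payload 100110.
Concatenate: 00110100110 = 0x1A6 (11 bits → U+01A6).

U+01A6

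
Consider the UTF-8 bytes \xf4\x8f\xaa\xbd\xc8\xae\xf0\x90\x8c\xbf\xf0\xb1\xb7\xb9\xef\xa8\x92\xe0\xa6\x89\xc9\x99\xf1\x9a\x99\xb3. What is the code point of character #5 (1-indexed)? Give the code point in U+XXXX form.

U+FA12

Offset 0: leading byte 0xF4 = 11110100 → 4-byte char #1 = F4 8F AA BD.
Offset 4: leading byte 0xC8 = 11001000 → 2-byte char #2 = C8 AE.
Offset 6: leading byte 0xF0 = 11110000 → 4-byte char #3 = F0 90 8C BF.
Offset 10: leading byte 0xF0 = 11110000 → 4-byte char #4 = F0 B1 B7 B9.
Offset 14: leading byte 0xEF = 11101111 → 3-byte char #5 = EF A8 92.
Leading byte 0xEF = 11101111 matches 1110xxxx → 3-byte sequence.
Byte 1: 0xEF = 11101111, payload 1111 (4 bits).
Byte 2: 0xA8 = 10101000 (10xxxxxx ✓), payload 101000.
Byte 3: 0x92 = 10010010 (10xxxxxx ✓), payload 010010.
Concatenate: 1111101000010010 = 0xFA12 (16 bits → U+FA12).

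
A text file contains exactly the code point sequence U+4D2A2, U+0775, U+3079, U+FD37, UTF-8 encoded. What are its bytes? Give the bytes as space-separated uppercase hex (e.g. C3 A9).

U+4D2A2: 4-byte form → F1 8D 8A A2.
U+0775: 2-byte form → DD B5.
U+3079: 3-byte form → E3 81 B9.
U+FD37: 3-byte form → EF B4 B7.
Concatenated (12 bytes): F1 8D 8A A2 DD B5 E3 81 B9 EF B4 B7.

F1 8D 8A A2 DD B5 E3 81 B9 EF B4 B7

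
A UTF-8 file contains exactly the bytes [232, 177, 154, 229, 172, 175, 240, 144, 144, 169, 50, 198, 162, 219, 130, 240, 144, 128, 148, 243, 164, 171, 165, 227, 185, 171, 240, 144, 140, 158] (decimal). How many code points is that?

10

Byte at offset 0: 0xE8 = 11101000 → 3-byte char (#1). Advance 3.
Byte at offset 3: 0xE5 = 11100101 → 3-byte char (#2). Advance 3.
Byte at offset 6: 0xF0 = 11110000 → 4-byte char (#3). Advance 4.
Byte at offset 10: 0x32 = 00110010 → 1-byte char (#4). Advance 1.
Byte at offset 11: 0xC6 = 11000110 → 2-byte char (#5). Advance 2.
Byte at offset 13: 0xDB = 11011011 → 2-byte char (#6). Advance 2.
Byte at offset 15: 0xF0 = 11110000 → 4-byte char (#7). Advance 4.
Byte at offset 19: 0xF3 = 11110011 → 4-byte char (#8). Advance 4.
Byte at offset 23: 0xE3 = 11100011 → 3-byte char (#9). Advance 3.
Byte at offset 26: 0xF0 = 11110000 → 4-byte char (#10). Advance 4.
Reached end at offset 30 after 10 code points.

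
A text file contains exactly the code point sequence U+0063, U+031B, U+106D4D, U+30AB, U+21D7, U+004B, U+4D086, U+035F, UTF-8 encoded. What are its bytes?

63 CC 9B F4 86 B5 8D E3 82 AB E2 87 97 4B F1 8D 82 86 CD 9F

U+0063: 1-byte form → 63.
U+031B: 2-byte form → CC 9B.
U+106D4D: 4-byte form → F4 86 B5 8D.
U+30AB: 3-byte form → E3 82 AB.
U+21D7: 3-byte form → E2 87 97.
U+004B: 1-byte form → 4B.
U+4D086: 4-byte form → F1 8D 82 86.
U+035F: 2-byte form → CD 9F.
Concatenated (20 bytes): 63 CC 9B F4 86 B5 8D E3 82 AB E2 87 97 4B F1 8D 82 86 CD 9F.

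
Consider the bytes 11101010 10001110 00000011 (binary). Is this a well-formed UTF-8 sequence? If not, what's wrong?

invalid (non-continuation byte where continuation expected)

Leading byte 0xEA = 11101010 → 3-byte form.
Byte 3 is 0x03 = 00000011, which is not 10xxxxxx — expected a continuation byte.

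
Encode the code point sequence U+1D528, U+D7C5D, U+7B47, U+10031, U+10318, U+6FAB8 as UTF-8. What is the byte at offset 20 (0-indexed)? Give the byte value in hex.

0xAF

U+1D528 → 4-byte form F0 9D 94 A8 at offsets 0–3.
U+D7C5D → 4-byte form F3 97 B1 9D at offsets 4–7.
U+7B47 → 3-byte form E7 AD 87 at offsets 8–10.
U+10031 → 4-byte form F0 90 80 B1 at offsets 11–14.
U+10318 → 4-byte form F0 90 8C 98 at offsets 15–18.
U+6FAB8 → 4-byte form F1 AF AA B8 at offsets 19–22.
Offset 20 falls in char 6's range; it's byte 2 of F1 AF AA B8 = 0xAF.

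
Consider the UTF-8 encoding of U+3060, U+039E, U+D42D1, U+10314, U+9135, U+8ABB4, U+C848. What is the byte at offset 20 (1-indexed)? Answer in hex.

0xB4

1-indexed offset 20 is 0-indexed offset 19.
U+3060 → 3-byte form E3 81 A0 at offsets 0–2.
U+039E → 2-byte form CE 9E at offsets 3–4.
U+D42D1 → 4-byte form F3 94 8B 91 at offsets 5–8.
U+10314 → 4-byte form F0 90 8C 94 at offsets 9–12.
U+9135 → 3-byte form E9 84 B5 at offsets 13–15.
U+8ABB4 → 4-byte form F2 8A AE B4 at offsets 16–19.
Offset 19 falls in char 6's range; it's byte 4 of F2 8A AE B4 = 0xB4.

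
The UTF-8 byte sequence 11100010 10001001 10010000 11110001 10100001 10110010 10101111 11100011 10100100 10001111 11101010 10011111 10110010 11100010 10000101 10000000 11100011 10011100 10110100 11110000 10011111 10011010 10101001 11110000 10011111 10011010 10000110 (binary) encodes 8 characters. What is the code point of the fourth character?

Offset 0: leading byte 0xE2 = 11100010 → 3-byte char #1 = E2 89 90.
Offset 3: leading byte 0xF1 = 11110001 → 4-byte char #2 = F1 A1 B2 AF.
Offset 7: leading byte 0xE3 = 11100011 → 3-byte char #3 = E3 A4 8F.
Offset 10: leading byte 0xEA = 11101010 → 3-byte char #4 = EA 9F B2.
Leading byte 0xEA = 11101010 matches 1110xxxx → 3-byte sequence.
Byte 1: 0xEA = 11101010, payload 1010 (4 bits).
Byte 2: 0x9F = 10011111 (10xxxxxx ✓), payload 011111.
Byte 3: 0xB2 = 10110010 (10xxxxxx ✓), payload 110010.
Concatenate: 1010011111110010 = 0xA7F2 (16 bits → U+A7F2).

U+A7F2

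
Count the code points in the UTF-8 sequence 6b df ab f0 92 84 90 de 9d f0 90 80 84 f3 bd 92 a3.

Byte at offset 0: 0x6B = 01101011 → 1-byte char (#1). Advance 1.
Byte at offset 1: 0xDF = 11011111 → 2-byte char (#2). Advance 2.
Byte at offset 3: 0xF0 = 11110000 → 4-byte char (#3). Advance 4.
Byte at offset 7: 0xDE = 11011110 → 2-byte char (#4). Advance 2.
Byte at offset 9: 0xF0 = 11110000 → 4-byte char (#5). Advance 4.
Byte at offset 13: 0xF3 = 11110011 → 4-byte char (#6). Advance 4.
Reached end at offset 17 after 6 code points.

6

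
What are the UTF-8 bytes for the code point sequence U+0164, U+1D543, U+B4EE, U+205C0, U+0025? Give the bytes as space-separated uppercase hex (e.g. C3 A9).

C5 A4 F0 9D 95 83 EB 93 AE F0 A0 97 80 25

U+0164: 2-byte form → C5 A4.
U+1D543: 4-byte form → F0 9D 95 83.
U+B4EE: 3-byte form → EB 93 AE.
U+205C0: 4-byte form → F0 A0 97 80.
U+0025: 1-byte form → 25.
Concatenated (14 bytes): C5 A4 F0 9D 95 83 EB 93 AE F0 A0 97 80 25.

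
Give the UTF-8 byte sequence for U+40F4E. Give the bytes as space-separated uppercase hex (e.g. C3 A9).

F1 80 BD 8E

U+40F4E = 0x40F4E = 266062 decimal. In range U+10000–U+10FFFF → 4-byte form: 11110xxx 10xxxxxx 10xxxxxx 10xxxxxx.
Binary (21 bits): 001000000111101001110.
Split 3+6+6+6: 001 | 000000 | 111101 | 001110.
Byte 1: 11110001 = 0xF1.
Byte 2: 10000000 = 0x80.
Byte 3: 10111101 = 0xBD.
Byte 4: 10001110 = 0x8E.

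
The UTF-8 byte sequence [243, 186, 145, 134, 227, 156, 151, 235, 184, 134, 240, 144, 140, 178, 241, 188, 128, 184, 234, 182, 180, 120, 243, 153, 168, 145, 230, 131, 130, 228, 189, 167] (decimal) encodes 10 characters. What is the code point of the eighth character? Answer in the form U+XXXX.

Offset 0: leading byte 0xF3 = 11110011 → 4-byte char #1 = F3 BA 91 86.
Offset 4: leading byte 0xE3 = 11100011 → 3-byte char #2 = E3 9C 97.
Offset 7: leading byte 0xEB = 11101011 → 3-byte char #3 = EB B8 86.
Offset 10: leading byte 0xF0 = 11110000 → 4-byte char #4 = F0 90 8C B2.
Offset 14: leading byte 0xF1 = 11110001 → 4-byte char #5 = F1 BC 80 B8.
Offset 18: leading byte 0xEA = 11101010 → 3-byte char #6 = EA B6 B4.
Offset 21: leading byte 0x78 = 01111000 → 1-byte char #7 = 78.
Offset 22: leading byte 0xF3 = 11110011 → 4-byte char #8 = F3 99 A8 91.
Leading byte 0xF3 = 11110011 matches 11110xxx → 4-byte sequence.
Byte 1: 0xF3 = 11110011, payload 011 (3 bits).
Byte 2: 0x99 = 10011001 (10xxxxxx ✓), payload 011001.
Byte 3: 0xA8 = 10101000 (10xxxxxx ✓), payload 101000.
Byte 4: 0x91 = 10010001 (10xxxxxx ✓), payload 010001.
Concatenate: 011011001101000010001 = 0xD9A11 (21 bits → U+D9A11).

U+D9A11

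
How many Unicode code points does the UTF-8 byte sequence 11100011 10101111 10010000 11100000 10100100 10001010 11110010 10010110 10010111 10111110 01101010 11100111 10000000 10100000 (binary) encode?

Byte at offset 0: 0xE3 = 11100011 → 3-byte char (#1). Advance 3.
Byte at offset 3: 0xE0 = 11100000 → 3-byte char (#2). Advance 3.
Byte at offset 6: 0xF2 = 11110010 → 4-byte char (#3). Advance 4.
Byte at offset 10: 0x6A = 01101010 → 1-byte char (#4). Advance 1.
Byte at offset 11: 0xE7 = 11100111 → 3-byte char (#5). Advance 3.
Reached end at offset 14 after 5 code points.

5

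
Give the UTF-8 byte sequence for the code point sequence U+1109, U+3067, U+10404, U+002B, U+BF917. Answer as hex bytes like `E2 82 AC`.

E1 84 89 E3 81 A7 F0 90 90 84 2B F2 BF A4 97

U+1109: 3-byte form → E1 84 89.
U+3067: 3-byte form → E3 81 A7.
U+10404: 4-byte form → F0 90 90 84.
U+002B: 1-byte form → 2B.
U+BF917: 4-byte form → F2 BF A4 97.
Concatenated (15 bytes): E1 84 89 E3 81 A7 F0 90 90 84 2B F2 BF A4 97.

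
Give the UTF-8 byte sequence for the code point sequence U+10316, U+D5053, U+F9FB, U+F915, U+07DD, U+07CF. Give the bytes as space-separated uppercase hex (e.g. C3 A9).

F0 90 8C 96 F3 95 81 93 EF A7 BB EF A4 95 DF 9D DF 8F

U+10316: 4-byte form → F0 90 8C 96.
U+D5053: 4-byte form → F3 95 81 93.
U+F9FB: 3-byte form → EF A7 BB.
U+F915: 3-byte form → EF A4 95.
U+07DD: 2-byte form → DF 9D.
U+07CF: 2-byte form → DF 8F.
Concatenated (18 bytes): F0 90 8C 96 F3 95 81 93 EF A7 BB EF A4 95 DF 9D DF 8F.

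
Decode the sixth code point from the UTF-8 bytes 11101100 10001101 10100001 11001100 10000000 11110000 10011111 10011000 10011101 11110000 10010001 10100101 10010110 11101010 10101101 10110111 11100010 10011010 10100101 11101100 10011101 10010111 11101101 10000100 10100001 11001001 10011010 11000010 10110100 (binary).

Offset 0: leading byte 0xEC = 11101100 → 3-byte char #1 = EC 8D A1.
Offset 3: leading byte 0xCC = 11001100 → 2-byte char #2 = CC 80.
Offset 5: leading byte 0xF0 = 11110000 → 4-byte char #3 = F0 9F 98 9D.
Offset 9: leading byte 0xF0 = 11110000 → 4-byte char #4 = F0 91 A5 96.
Offset 13: leading byte 0xEA = 11101010 → 3-byte char #5 = EA AD B7.
Offset 16: leading byte 0xE2 = 11100010 → 3-byte char #6 = E2 9A A5.
Leading byte 0xE2 = 11100010 matches 1110xxxx → 3-byte sequence.
Byte 1: 0xE2 = 11100010, payload 0010 (4 bits).
Byte 2: 0x9A = 10011010 (10xxxxxx ✓), payload 011010.
Byte 3: 0xA5 = 10100101 (10xxxxxx ✓), payload 100101.
Concatenate: 0010011010100101 = 0x26A5 (16 bits → U+26A5).

U+26A5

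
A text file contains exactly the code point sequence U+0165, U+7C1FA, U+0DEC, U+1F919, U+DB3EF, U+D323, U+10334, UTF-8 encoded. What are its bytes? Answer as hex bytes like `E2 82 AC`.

C5 A5 F1 BC 87 BA E0 B7 AC F0 9F A4 99 F3 9B 8F AF ED 8C A3 F0 90 8C B4

U+0165: 2-byte form → C5 A5.
U+7C1FA: 4-byte form → F1 BC 87 BA.
U+0DEC: 3-byte form → E0 B7 AC.
U+1F919: 4-byte form → F0 9F A4 99.
U+DB3EF: 4-byte form → F3 9B 8F AF.
U+D323: 3-byte form → ED 8C A3.
U+10334: 4-byte form → F0 90 8C B4.
Concatenated (24 bytes): C5 A5 F1 BC 87 BA E0 B7 AC F0 9F A4 99 F3 9B 8F AF ED 8C A3 F0 90 8C B4.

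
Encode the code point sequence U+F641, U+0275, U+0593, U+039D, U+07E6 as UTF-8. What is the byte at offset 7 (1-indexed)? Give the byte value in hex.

0x93

1-indexed offset 7 is 0-indexed offset 6.
U+F641 → 3-byte form EF 99 81 at offsets 0–2.
U+0275 → 2-byte form C9 B5 at offsets 3–4.
U+0593 → 2-byte form D6 93 at offsets 5–6.
Offset 6 falls in char 3's range; it's byte 2 of D6 93 = 0x93.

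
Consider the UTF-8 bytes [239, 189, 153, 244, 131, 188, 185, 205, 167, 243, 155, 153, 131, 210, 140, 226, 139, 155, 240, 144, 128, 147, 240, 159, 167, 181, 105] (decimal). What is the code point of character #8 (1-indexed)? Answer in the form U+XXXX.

Offset 0: leading byte 0xEF = 11101111 → 3-byte char #1 = EF BD 99.
Offset 3: leading byte 0xF4 = 11110100 → 4-byte char #2 = F4 83 BC B9.
Offset 7: leading byte 0xCD = 11001101 → 2-byte char #3 = CD A7.
Offset 9: leading byte 0xF3 = 11110011 → 4-byte char #4 = F3 9B 99 83.
Offset 13: leading byte 0xD2 = 11010010 → 2-byte char #5 = D2 8C.
Offset 15: leading byte 0xE2 = 11100010 → 3-byte char #6 = E2 8B 9B.
Offset 18: leading byte 0xF0 = 11110000 → 4-byte char #7 = F0 90 80 93.
Offset 22: leading byte 0xF0 = 11110000 → 4-byte char #8 = F0 9F A7 B5.
Leading byte 0xF0 = 11110000 matches 11110xxx → 4-byte sequence.
Byte 1: 0xF0 = 11110000, payload 000 (3 bits).
Byte 2: 0x9F = 10011111 (10xxxxxx ✓), payload 011111.
Byte 3: 0xA7 = 10100111 (10xxxxxx ✓), payload 100111.
Byte 4: 0xB5 = 10110101 (10xxxxxx ✓), payload 110101.
Concatenate: 000011111100111110101 = 0x1F9F5 (21 bits → U+1F9F5).

U+1F9F5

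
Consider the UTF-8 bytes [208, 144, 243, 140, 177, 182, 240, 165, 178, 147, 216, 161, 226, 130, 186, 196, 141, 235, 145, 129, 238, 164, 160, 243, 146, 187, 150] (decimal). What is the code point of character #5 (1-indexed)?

Offset 0: leading byte 0xD0 = 11010000 → 2-byte char #1 = D0 90.
Offset 2: leading byte 0xF3 = 11110011 → 4-byte char #2 = F3 8C B1 B6.
Offset 6: leading byte 0xF0 = 11110000 → 4-byte char #3 = F0 A5 B2 93.
Offset 10: leading byte 0xD8 = 11011000 → 2-byte char #4 = D8 A1.
Offset 12: leading byte 0xE2 = 11100010 → 3-byte char #5 = E2 82 BA.
Leading byte 0xE2 = 11100010 matches 1110xxxx → 3-byte sequence.
Byte 1: 0xE2 = 11100010, payload 0010 (4 bits).
Byte 2: 0x82 = 10000010 (10xxxxxx ✓), payload 000010.
Byte 3: 0xBA = 10111010 (10xxxxxx ✓), payload 111010.
Concatenate: 0010000010111010 = 0x20BA (16 bits → U+20BA).

U+20BA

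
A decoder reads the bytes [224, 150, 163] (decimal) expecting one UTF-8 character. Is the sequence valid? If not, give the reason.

invalid (overlong encoding)

Leading byte 0xE0 = 11100000 → 3-byte form.
Continuation bytes all match 10xxxxxx. Payload decodes to 0x5A3.
But 0x5A3 < 0x800, the minimum for a 3-byte sequence — this is an overlong encoding.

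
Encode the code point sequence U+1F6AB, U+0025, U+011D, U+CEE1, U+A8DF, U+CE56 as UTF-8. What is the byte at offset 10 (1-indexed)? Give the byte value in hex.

1-indexed offset 10 is 0-indexed offset 9.
U+1F6AB → 4-byte form F0 9F 9A AB at offsets 0–3.
U+0025 → 1-byte form 25 at offsets 4–4.
U+011D → 2-byte form C4 9D at offsets 5–6.
U+CEE1 → 3-byte form EC BB A1 at offsets 7–9.
Offset 9 falls in char 4's range; it's byte 3 of EC BB A1 = 0xA1.

0xA1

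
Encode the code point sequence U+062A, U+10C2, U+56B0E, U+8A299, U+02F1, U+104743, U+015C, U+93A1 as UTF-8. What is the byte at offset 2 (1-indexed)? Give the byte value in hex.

1-indexed offset 2 is 0-indexed offset 1.
U+062A → 2-byte form D8 AA at offsets 0–1.
Offset 1 falls in char 1's range; it's byte 2 of D8 AA = 0xAA.

0xAA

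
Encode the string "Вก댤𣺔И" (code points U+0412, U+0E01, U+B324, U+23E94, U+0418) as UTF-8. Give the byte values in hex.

D0 92 E0 B8 81 EB 8C A4 F0 A3 BA 94 D0 98

U+0412: 2-byte form → D0 92.
U+0E01: 3-byte form → E0 B8 81.
U+B324: 3-byte form → EB 8C A4.
U+23E94: 4-byte form → F0 A3 BA 94.
U+0418: 2-byte form → D0 98.
Concatenated (14 bytes): D0 92 E0 B8 81 EB 8C A4 F0 A3 BA 94 D0 98.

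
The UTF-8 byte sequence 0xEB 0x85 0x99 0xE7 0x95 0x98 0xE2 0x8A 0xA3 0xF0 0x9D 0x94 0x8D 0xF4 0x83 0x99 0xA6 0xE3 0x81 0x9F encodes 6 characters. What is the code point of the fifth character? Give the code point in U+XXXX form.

Offset 0: leading byte 0xEB = 11101011 → 3-byte char #1 = EB 85 99.
Offset 3: leading byte 0xE7 = 11100111 → 3-byte char #2 = E7 95 98.
Offset 6: leading byte 0xE2 = 11100010 → 3-byte char #3 = E2 8A A3.
Offset 9: leading byte 0xF0 = 11110000 → 4-byte char #4 = F0 9D 94 8D.
Offset 13: leading byte 0xF4 = 11110100 → 4-byte char #5 = F4 83 99 A6.
Leading byte 0xF4 = 11110100 matches 11110xxx → 4-byte sequence.
Byte 1: 0xF4 = 11110100, payload 100 (3 bits).
Byte 2: 0x83 = 10000011 (10xxxxxx ✓), payload 000011.
Byte 3: 0x99 = 10011001 (10xxxxxx ✓), payload 011001.
Byte 4: 0xA6 = 10100110 (10xxxxxx ✓), payload 100110.
Concatenate: 100000011011001100110 = 0x103666 (21 bits → U+103666).

U+103666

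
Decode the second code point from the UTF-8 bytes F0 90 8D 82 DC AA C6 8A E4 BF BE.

Offset 0: leading byte 0xF0 = 11110000 → 4-byte char #1 = F0 90 8D 82.
Offset 4: leading byte 0xDC = 11011100 → 2-byte char #2 = DC AA.
Leading byte 0xDC = 11011100 matches 110xxxxx → 2-byte sequence.
Byte 1: 0xDC = 11011100, payload 11100 (5 bits).
Byte 2: 0xAA = 10101010 (10xxxxxx ✓), payload 101010.
Concatenate: 11100101010 = 0x72A (11 bits → U+072A).

U+072A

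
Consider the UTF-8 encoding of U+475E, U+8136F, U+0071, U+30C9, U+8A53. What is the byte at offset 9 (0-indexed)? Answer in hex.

U+475E → 3-byte form E4 9D 9E at offsets 0–2.
U+8136F → 4-byte form F2 81 8D AF at offsets 3–6.
U+0071 → 1-byte form 71 at offsets 7–7.
U+30C9 → 3-byte form E3 83 89 at offsets 8–10.
Offset 9 falls in char 4's range; it's byte 2 of E3 83 89 = 0x83.

0x83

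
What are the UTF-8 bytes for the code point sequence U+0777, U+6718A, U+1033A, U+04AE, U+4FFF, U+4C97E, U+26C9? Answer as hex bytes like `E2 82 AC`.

DD B7 F1 A7 86 8A F0 90 8C BA D2 AE E4 BF BF F1 8C A5 BE E2 9B 89

U+0777: 2-byte form → DD B7.
U+6718A: 4-byte form → F1 A7 86 8A.
U+1033A: 4-byte form → F0 90 8C BA.
U+04AE: 2-byte form → D2 AE.
U+4FFF: 3-byte form → E4 BF BF.
U+4C97E: 4-byte form → F1 8C A5 BE.
U+26C9: 3-byte form → E2 9B 89.
Concatenated (22 bytes): DD B7 F1 A7 86 8A F0 90 8C BA D2 AE E4 BF BF F1 8C A5 BE E2 9B 89.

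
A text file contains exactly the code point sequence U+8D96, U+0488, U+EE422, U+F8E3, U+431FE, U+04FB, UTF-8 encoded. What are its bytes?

U+8D96: 3-byte form → E8 B6 96.
U+0488: 2-byte form → D2 88.
U+EE422: 4-byte form → F3 AE 90 A2.
U+F8E3: 3-byte form → EF A3 A3.
U+431FE: 4-byte form → F1 83 87 BE.
U+04FB: 2-byte form → D3 BB.
Concatenated (18 bytes): E8 B6 96 D2 88 F3 AE 90 A2 EF A3 A3 F1 83 87 BE D3 BB.

E8 B6 96 D2 88 F3 AE 90 A2 EF A3 A3 F1 83 87 BE D3 BB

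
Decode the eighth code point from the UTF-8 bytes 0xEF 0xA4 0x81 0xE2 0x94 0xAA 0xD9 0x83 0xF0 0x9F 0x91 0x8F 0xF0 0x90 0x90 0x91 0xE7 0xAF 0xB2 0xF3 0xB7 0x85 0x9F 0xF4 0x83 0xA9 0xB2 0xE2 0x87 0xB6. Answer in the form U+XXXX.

Offset 0: leading byte 0xEF = 11101111 → 3-byte char #1 = EF A4 81.
Offset 3: leading byte 0xE2 = 11100010 → 3-byte char #2 = E2 94 AA.
Offset 6: leading byte 0xD9 = 11011001 → 2-byte char #3 = D9 83.
Offset 8: leading byte 0xF0 = 11110000 → 4-byte char #4 = F0 9F 91 8F.
Offset 12: leading byte 0xF0 = 11110000 → 4-byte char #5 = F0 90 90 91.
Offset 16: leading byte 0xE7 = 11100111 → 3-byte char #6 = E7 AF B2.
Offset 19: leading byte 0xF3 = 11110011 → 4-byte char #7 = F3 B7 85 9F.
Offset 23: leading byte 0xF4 = 11110100 → 4-byte char #8 = F4 83 A9 B2.
Leading byte 0xF4 = 11110100 matches 11110xxx → 4-byte sequence.
Byte 1: 0xF4 = 11110100, payload 100 (3 bits).
Byte 2: 0x83 = 10000011 (10xxxxxx ✓), payload 000011.
Byte 3: 0xA9 = 10101001 (10xxxxxx ✓), payload 101001.
Byte 4: 0xB2 = 10110010 (10xxxxxx ✓), payload 110010.
Concatenate: 100000011101001110010 = 0x103A72 (21 bits → U+103A72).

U+103A72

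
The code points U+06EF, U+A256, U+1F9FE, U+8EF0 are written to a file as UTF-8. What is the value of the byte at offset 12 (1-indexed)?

1-indexed offset 12 is 0-indexed offset 11.
U+06EF → 2-byte form DB AF at offsets 0–1.
U+A256 → 3-byte form EA 89 96 at offsets 2–4.
U+1F9FE → 4-byte form F0 9F A7 BE at offsets 5–8.
U+8EF0 → 3-byte form E8 BB B0 at offsets 9–11.
Offset 11 falls in char 4's range; it's byte 3 of E8 BB B0 = 0xB0.

0xB0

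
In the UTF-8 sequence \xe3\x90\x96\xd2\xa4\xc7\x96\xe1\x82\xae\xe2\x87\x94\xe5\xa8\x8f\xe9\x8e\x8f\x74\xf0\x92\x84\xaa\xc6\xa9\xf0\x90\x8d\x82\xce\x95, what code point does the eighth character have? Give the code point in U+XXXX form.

U+0074

Offset 0: leading byte 0xE3 = 11100011 → 3-byte char #1 = E3 90 96.
Offset 3: leading byte 0xD2 = 11010010 → 2-byte char #2 = D2 A4.
Offset 5: leading byte 0xC7 = 11000111 → 2-byte char #3 = C7 96.
Offset 7: leading byte 0xE1 = 11100001 → 3-byte char #4 = E1 82 AE.
Offset 10: leading byte 0xE2 = 11100010 → 3-byte char #5 = E2 87 94.
Offset 13: leading byte 0xE5 = 11100101 → 3-byte char #6 = E5 A8 8F.
Offset 16: leading byte 0xE9 = 11101001 → 3-byte char #7 = E9 8E 8F.
Offset 19: leading byte 0x74 = 01110100 → 1-byte char #8 = 74.
Leading byte 0x74 = 01110100 matches 0xxxxxxx → 1-byte sequence.
Byte 1: 0x74 = 01110100, payload 1110100 (7 bits).
Concatenate: 1110100 = 0x74 (7 bits → U+0074).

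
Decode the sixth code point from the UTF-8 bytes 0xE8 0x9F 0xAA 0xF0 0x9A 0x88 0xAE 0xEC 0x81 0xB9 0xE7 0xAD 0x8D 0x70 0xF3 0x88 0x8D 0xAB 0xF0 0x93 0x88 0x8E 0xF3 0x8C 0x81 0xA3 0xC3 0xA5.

Offset 0: leading byte 0xE8 = 11101000 → 3-byte char #1 = E8 9F AA.
Offset 3: leading byte 0xF0 = 11110000 → 4-byte char #2 = F0 9A 88 AE.
Offset 7: leading byte 0xEC = 11101100 → 3-byte char #3 = EC 81 B9.
Offset 10: leading byte 0xE7 = 11100111 → 3-byte char #4 = E7 AD 8D.
Offset 13: leading byte 0x70 = 01110000 → 1-byte char #5 = 70.
Offset 14: leading byte 0xF3 = 11110011 → 4-byte char #6 = F3 88 8D AB.
Leading byte 0xF3 = 11110011 matches 11110xxx → 4-byte sequence.
Byte 1: 0xF3 = 11110011, payload 011 (3 bits).
Byte 2: 0x88 = 10001000 (10xxxxxx ✓), payload 001000.
Byte 3: 0x8D = 10001101 (10xxxxxx ✓), payload 001101.
Byte 4: 0xAB = 10101011 (10xxxxxx ✓), payload 101011.
Concatenate: 011001000001101101011 = 0xC836B (21 bits → U+C836B).

U+C836B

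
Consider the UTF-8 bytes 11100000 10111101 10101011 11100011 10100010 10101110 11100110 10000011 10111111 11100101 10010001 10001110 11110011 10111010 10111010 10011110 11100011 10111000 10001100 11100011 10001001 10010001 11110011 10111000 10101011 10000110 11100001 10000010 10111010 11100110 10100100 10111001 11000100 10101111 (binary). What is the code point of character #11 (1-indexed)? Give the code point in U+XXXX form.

U+012F

Offset 0: leading byte 0xE0 = 11100000 → 3-byte char #1 = E0 BD AB.
Offset 3: leading byte 0xE3 = 11100011 → 3-byte char #2 = E3 A2 AE.
Offset 6: leading byte 0xE6 = 11100110 → 3-byte char #3 = E6 83 BF.
Offset 9: leading byte 0xE5 = 11100101 → 3-byte char #4 = E5 91 8E.
Offset 12: leading byte 0xF3 = 11110011 → 4-byte char #5 = F3 BA BA 9E.
Offset 16: leading byte 0xE3 = 11100011 → 3-byte char #6 = E3 B8 8C.
Offset 19: leading byte 0xE3 = 11100011 → 3-byte char #7 = E3 89 91.
Offset 22: leading byte 0xF3 = 11110011 → 4-byte char #8 = F3 B8 AB 86.
Offset 26: leading byte 0xE1 = 11100001 → 3-byte char #9 = E1 82 BA.
Offset 29: leading byte 0xE6 = 11100110 → 3-byte char #10 = E6 A4 B9.
Offset 32: leading byte 0xC4 = 11000100 → 2-byte char #11 = C4 AF.
Leading byte 0xC4 = 11000100 matches 110xxxxx → 2-byte sequence.
Byte 1: 0xC4 = 11000100, payload 00100 (5 bits).
Byte 2: 0xAF = 10101111 (10xxxxxx ✓), payload 101111.
Concatenate: 00100101111 = 0x12F (11 bits → U+012F).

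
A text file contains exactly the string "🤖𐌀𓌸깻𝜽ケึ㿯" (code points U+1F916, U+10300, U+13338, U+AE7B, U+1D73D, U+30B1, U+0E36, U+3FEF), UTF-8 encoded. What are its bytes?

U+1F916: 4-byte form → F0 9F A4 96.
U+10300: 4-byte form → F0 90 8C 80.
U+13338: 4-byte form → F0 93 8C B8.
U+AE7B: 3-byte form → EA B9 BB.
U+1D73D: 4-byte form → F0 9D 9C BD.
U+30B1: 3-byte form → E3 82 B1.
U+0E36: 3-byte form → E0 B8 B6.
U+3FEF: 3-byte form → E3 BF AF.
Concatenated (28 bytes): F0 9F A4 96 F0 90 8C 80 F0 93 8C B8 EA B9 BB F0 9D 9C BD E3 82 B1 E0 B8 B6 E3 BF AF.

F0 9F A4 96 F0 90 8C 80 F0 93 8C B8 EA B9 BB F0 9D 9C BD E3 82 B1 E0 B8 B6 E3 BF AF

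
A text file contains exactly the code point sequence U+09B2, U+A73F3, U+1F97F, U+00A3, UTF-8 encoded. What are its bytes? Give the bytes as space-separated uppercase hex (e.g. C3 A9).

U+09B2: 3-byte form → E0 A6 B2.
U+A73F3: 4-byte form → F2 A7 8F B3.
U+1F97F: 4-byte form → F0 9F A5 BF.
U+00A3: 2-byte form → C2 A3.
Concatenated (13 bytes): E0 A6 B2 F2 A7 8F B3 F0 9F A5 BF C2 A3.

E0 A6 B2 F2 A7 8F B3 F0 9F A5 BF C2 A3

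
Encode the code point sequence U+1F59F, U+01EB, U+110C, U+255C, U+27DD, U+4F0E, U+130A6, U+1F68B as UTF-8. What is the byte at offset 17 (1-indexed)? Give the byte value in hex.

1-indexed offset 17 is 0-indexed offset 16.
U+1F59F → 4-byte form F0 9F 96 9F at offsets 0–3.
U+01EB → 2-byte form C7 AB at offsets 4–5.
U+110C → 3-byte form E1 84 8C at offsets 6–8.
U+255C → 3-byte form E2 95 9C at offsets 9–11.
U+27DD → 3-byte form E2 9F 9D at offsets 12–14.
U+4F0E → 3-byte form E4 BC 8E at offsets 15–17.
Offset 16 falls in char 6's range; it's byte 2 of E4 BC 8E = 0xBC.

0xBC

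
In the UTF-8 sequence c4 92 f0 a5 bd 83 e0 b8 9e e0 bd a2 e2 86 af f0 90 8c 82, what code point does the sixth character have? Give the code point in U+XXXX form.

U+10302

Offset 0: leading byte 0xC4 = 11000100 → 2-byte char #1 = C4 92.
Offset 2: leading byte 0xF0 = 11110000 → 4-byte char #2 = F0 A5 BD 83.
Offset 6: leading byte 0xE0 = 11100000 → 3-byte char #3 = E0 B8 9E.
Offset 9: leading byte 0xE0 = 11100000 → 3-byte char #4 = E0 BD A2.
Offset 12: leading byte 0xE2 = 11100010 → 3-byte char #5 = E2 86 AF.
Offset 15: leading byte 0xF0 = 11110000 → 4-byte char #6 = F0 90 8C 82.
Leading byte 0xF0 = 11110000 matches 11110xxx → 4-byte sequence.
Byte 1: 0xF0 = 11110000, payload 000 (3 bits).
Byte 2: 0x90 = 10010000 (10xxxxxx ✓), payload 010000.
Byte 3: 0x8C = 10001100 (10xxxxxx ✓), payload 001100.
Byte 4: 0x82 = 10000010 (10xxxxxx ✓), payload 000010.
Concatenate: 000010000001100000010 = 0x10302 (21 bits → U+10302).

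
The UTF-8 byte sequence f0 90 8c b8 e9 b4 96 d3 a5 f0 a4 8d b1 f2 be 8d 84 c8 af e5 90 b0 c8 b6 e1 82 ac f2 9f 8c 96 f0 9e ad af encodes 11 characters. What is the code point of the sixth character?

U+022F

Offset 0: leading byte 0xF0 = 11110000 → 4-byte char #1 = F0 90 8C B8.
Offset 4: leading byte 0xE9 = 11101001 → 3-byte char #2 = E9 B4 96.
Offset 7: leading byte 0xD3 = 11010011 → 2-byte char #3 = D3 A5.
Offset 9: leading byte 0xF0 = 11110000 → 4-byte char #4 = F0 A4 8D B1.
Offset 13: leading byte 0xF2 = 11110010 → 4-byte char #5 = F2 BE 8D 84.
Offset 17: leading byte 0xC8 = 11001000 → 2-byte char #6 = C8 AF.
Leading byte 0xC8 = 11001000 matches 110xxxxx → 2-byte sequence.
Byte 1: 0xC8 = 11001000, payload 01000 (5 bits).
Byte 2: 0xAF = 10101111 (10xxxxxx ✓), payload 101111.
Concatenate: 01000101111 = 0x22F (11 bits → U+022F).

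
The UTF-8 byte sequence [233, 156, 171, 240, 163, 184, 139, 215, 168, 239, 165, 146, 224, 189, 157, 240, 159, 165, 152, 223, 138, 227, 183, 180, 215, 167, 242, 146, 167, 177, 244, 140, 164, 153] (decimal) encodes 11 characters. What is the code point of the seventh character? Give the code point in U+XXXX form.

Offset 0: leading byte 0xE9 = 11101001 → 3-byte char #1 = E9 9C AB.
Offset 3: leading byte 0xF0 = 11110000 → 4-byte char #2 = F0 A3 B8 8B.
Offset 7: leading byte 0xD7 = 11010111 → 2-byte char #3 = D7 A8.
Offset 9: leading byte 0xEF = 11101111 → 3-byte char #4 = EF A5 92.
Offset 12: leading byte 0xE0 = 11100000 → 3-byte char #5 = E0 BD 9D.
Offset 15: leading byte 0xF0 = 11110000 → 4-byte char #6 = F0 9F A5 98.
Offset 19: leading byte 0xDF = 11011111 → 2-byte char #7 = DF 8A.
Leading byte 0xDF = 11011111 matches 110xxxxx → 2-byte sequence.
Byte 1: 0xDF = 11011111, payload 11111 (5 bits).
Byte 2: 0x8A = 10001010 (10xxxxxx ✓), payload 001010.
Concatenate: 11111001010 = 0x7CA (11 bits → U+07CA).

U+07CA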